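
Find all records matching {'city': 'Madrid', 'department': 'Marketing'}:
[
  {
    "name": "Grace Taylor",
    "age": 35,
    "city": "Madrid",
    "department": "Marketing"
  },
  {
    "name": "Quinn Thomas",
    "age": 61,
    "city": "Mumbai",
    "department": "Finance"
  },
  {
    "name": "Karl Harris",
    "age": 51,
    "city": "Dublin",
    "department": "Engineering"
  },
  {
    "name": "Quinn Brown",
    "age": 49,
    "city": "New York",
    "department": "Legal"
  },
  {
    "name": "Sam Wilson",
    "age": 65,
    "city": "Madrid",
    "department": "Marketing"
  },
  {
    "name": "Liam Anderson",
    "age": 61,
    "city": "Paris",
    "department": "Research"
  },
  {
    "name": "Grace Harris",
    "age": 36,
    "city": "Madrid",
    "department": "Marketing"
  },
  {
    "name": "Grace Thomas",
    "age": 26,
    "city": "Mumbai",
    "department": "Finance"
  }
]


Search criteria: {'city': 'Madrid', 'department': 'Marketing'}

Checking 8 records:
  Grace Taylor: {city: Madrid, department: Marketing} <-- MATCH
  Quinn Thomas: {city: Mumbai, department: Finance}
  Karl Harris: {city: Dublin, department: Engineering}
  Quinn Brown: {city: New York, department: Legal}
  Sam Wilson: {city: Madrid, department: Marketing} <-- MATCH
  Liam Anderson: {city: Paris, department: Research}
  Grace Harris: {city: Madrid, department: Marketing} <-- MATCH
  Grace Thomas: {city: Mumbai, department: Finance}

Matches: ["Grace Taylor", "Sam Wilson", "Grace Harris"]

["Grace Taylor", "Sam Wilson", "Grace Harris"]


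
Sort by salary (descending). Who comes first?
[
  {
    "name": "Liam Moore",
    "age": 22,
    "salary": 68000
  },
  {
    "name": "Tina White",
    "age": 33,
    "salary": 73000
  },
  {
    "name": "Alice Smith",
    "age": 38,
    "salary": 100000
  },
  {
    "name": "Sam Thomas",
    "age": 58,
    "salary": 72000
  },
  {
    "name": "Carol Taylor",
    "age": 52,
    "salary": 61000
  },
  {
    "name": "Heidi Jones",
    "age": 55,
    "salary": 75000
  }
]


Sort by: salary (descending)

Sorted order:
  1. Alice Smith (salary = 100000)
  2. Heidi Jones (salary = 75000)
  3. Tina White (salary = 73000)
  4. Sam Thomas (salary = 72000)
  5. Liam Moore (salary = 68000)
  6. Carol Taylor (salary = 61000)

First: Alice Smith

Alice Smith


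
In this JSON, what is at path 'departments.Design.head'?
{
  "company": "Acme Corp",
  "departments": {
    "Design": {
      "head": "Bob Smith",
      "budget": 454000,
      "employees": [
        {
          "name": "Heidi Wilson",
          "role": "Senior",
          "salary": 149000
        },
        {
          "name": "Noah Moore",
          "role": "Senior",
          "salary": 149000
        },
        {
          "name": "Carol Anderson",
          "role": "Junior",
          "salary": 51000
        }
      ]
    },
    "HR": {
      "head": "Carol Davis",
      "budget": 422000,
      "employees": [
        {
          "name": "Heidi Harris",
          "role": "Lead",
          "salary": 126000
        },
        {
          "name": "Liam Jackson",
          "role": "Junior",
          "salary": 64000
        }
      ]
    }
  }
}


Path: departments.Design.head

Navigate:
  -> departments
  -> Design
  -> head = 'Bob Smith'

Bob Smith


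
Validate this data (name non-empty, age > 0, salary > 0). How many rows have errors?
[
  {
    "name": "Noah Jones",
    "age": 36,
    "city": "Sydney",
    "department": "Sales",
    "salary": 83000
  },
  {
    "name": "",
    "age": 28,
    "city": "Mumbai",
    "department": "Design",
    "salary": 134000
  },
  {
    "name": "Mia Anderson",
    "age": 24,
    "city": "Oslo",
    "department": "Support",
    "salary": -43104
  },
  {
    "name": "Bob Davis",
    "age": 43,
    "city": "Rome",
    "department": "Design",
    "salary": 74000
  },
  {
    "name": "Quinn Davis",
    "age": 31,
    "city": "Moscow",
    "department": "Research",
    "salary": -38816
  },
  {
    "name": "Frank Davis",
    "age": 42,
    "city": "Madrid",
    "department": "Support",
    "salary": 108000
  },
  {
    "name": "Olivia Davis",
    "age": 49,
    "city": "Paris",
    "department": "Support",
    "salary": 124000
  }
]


Validating 7 records:
Rules: name non-empty, age > 0, salary > 0

  Row 1 (Noah Jones): OK
  Row 2 (???): empty name
  Row 3 (Mia Anderson): negative salary: -43104
  Row 4 (Bob Davis): OK
  Row 5 (Quinn Davis): negative salary: -38816
  Row 6 (Frank Davis): OK
  Row 7 (Olivia Davis): OK

Total errors: 3

3 errors


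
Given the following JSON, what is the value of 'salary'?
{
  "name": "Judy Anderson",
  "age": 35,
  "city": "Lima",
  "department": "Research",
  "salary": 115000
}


Looking up field 'salary'
Value: 115000

115000


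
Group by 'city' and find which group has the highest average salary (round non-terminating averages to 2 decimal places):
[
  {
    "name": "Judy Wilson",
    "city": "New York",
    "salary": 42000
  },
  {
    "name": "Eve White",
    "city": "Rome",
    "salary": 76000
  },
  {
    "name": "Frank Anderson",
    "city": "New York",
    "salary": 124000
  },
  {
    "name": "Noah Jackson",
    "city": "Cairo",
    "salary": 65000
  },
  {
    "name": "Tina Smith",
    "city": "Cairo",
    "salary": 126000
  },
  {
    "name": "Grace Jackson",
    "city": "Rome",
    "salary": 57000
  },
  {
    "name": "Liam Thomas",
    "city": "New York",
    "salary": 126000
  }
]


Group by: city

Groups:
  Cairo: 2 people, avg salary = 191000/2 = $95500
  New York: 3 people, avg salary = 292000/3 ≈ $97333.33
  Rome: 2 people, avg salary = 133000/2 = $66500

Highest average salary: New York (≈$97333.33)

New York (≈$97333.33)


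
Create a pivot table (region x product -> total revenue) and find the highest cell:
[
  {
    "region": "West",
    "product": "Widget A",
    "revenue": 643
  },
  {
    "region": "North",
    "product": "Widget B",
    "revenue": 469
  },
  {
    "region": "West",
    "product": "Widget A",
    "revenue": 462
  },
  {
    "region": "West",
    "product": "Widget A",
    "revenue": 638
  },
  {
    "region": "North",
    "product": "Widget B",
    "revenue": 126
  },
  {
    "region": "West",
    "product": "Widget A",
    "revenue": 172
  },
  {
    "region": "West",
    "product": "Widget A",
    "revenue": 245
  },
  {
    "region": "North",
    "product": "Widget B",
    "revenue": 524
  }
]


Pivot: region (rows) x product (columns) -> total revenue

     Widget A      Widget B    
North            0          1119  
West          2160             0  

Highest: West / Widget A = $2160

West / Widget A = $2160


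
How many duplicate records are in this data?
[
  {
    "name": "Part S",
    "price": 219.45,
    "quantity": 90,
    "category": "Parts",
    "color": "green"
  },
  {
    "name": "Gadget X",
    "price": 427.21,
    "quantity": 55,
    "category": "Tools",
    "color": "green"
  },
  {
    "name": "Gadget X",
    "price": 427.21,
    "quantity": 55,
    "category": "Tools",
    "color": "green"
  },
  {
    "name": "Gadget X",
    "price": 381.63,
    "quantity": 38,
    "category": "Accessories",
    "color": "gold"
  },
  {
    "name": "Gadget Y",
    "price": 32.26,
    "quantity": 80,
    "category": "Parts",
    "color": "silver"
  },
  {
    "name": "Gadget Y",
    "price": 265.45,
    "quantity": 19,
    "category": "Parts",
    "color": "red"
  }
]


Checking 6 records for duplicates:

  Row 1: Part S ($219.45, qty 90)
  Row 2: Gadget X ($427.21, qty 55)
  Row 3: Gadget X ($427.21, qty 55) <-- DUPLICATE
  Row 4: Gadget X ($381.63, qty 38)
  Row 5: Gadget Y ($32.26, qty 80)
  Row 6: Gadget Y ($265.45, qty 19)

Duplicates found: 1
Unique records: 5

1 duplicates, 5 unique


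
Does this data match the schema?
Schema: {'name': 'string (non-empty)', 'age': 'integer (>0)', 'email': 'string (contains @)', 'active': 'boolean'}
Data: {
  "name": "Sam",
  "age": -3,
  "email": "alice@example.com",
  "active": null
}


Validating each field against schema:
  name: OK (non-empty string)
  age: FAIL (-3 is not > 0)
  email: OK (string with @)
  active: FAIL (null is not a boolean)

Result: INVALID (2 errors: age, active)

INVALID (2 errors: age, active)


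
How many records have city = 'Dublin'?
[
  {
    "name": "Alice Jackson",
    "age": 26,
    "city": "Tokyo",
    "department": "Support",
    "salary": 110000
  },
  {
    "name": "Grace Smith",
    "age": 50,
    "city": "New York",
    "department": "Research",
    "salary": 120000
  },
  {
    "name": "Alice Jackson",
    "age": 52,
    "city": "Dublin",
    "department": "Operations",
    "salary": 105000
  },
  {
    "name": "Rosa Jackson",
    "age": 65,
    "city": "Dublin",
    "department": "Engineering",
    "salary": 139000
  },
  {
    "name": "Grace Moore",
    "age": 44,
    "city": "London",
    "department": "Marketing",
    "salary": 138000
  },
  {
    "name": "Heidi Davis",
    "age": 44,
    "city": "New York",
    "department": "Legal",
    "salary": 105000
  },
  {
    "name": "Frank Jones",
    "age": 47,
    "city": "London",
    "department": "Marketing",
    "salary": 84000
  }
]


Data: 7 records
Condition: city = 'Dublin'

Checking each record:
  Alice Jackson: Tokyo
  Grace Smith: New York
  Alice Jackson: Dublin MATCH
  Rosa Jackson: Dublin MATCH
  Grace Moore: London
  Heidi Davis: New York
  Frank Jones: London

Count: 2

2


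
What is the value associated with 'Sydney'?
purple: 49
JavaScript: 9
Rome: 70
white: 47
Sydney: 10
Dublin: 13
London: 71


Looking up key 'Sydney'
Value: 10

10


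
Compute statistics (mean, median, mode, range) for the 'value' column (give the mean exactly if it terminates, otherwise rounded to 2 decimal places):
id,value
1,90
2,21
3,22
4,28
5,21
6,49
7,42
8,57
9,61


Data: [90, 21, 22, 28, 21, 49, 42, 57, 61]
Count: 9
Sum: 391
Mean: 391/9 ≈ 43.44 (rounded to 2 decimal places)
Sorted: [21, 21, 22, 28, 42, 49, 57, 61, 90]
Median: 42.0
Mode: 21 (2 times)
Range: 90 - 21 = 69
Min: 21, Max: 90

mean≈43.44, median=42.0, mode=21, range=69


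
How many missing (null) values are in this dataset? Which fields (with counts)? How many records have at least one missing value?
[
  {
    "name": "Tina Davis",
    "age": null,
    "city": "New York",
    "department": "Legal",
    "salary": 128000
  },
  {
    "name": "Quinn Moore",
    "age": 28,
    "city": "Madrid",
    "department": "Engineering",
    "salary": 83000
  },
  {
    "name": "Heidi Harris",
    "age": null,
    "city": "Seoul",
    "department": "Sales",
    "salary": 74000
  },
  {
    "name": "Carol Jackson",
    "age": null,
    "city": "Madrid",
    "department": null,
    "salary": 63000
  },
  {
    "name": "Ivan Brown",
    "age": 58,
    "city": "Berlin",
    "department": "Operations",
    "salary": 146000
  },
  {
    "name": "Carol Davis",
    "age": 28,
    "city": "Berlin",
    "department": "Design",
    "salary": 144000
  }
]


Checking for missing (null) values in 6 records:

  Tina Davis: age
  Quinn Moore: complete
  Heidi Harris: age
  Carol Jackson: age, department
  Ivan Brown: complete
  Carol Davis: complete

Per field:
  name: 0 missing
  age: 3 missing
  city: 0 missing
  department: 1 missing
  salary: 0 missing

Total missing values: 4
Records with any missing: 3

4 missing values (age: 3, department: 1); 3 incomplete records


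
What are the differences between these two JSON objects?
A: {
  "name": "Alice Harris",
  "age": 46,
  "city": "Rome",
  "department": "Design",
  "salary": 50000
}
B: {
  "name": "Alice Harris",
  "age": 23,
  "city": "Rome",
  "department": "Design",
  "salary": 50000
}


Comparing each field (in key order):
  name: same
  age: DIFFERENT
  city: same
  department: same
  salary: same
Differences:
  age: 46 -> 23

1 field(s) changed

1 change: age


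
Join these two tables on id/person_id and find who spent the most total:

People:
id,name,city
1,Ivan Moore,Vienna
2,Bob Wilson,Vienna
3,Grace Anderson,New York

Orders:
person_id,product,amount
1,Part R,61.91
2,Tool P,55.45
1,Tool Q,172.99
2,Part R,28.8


Join on: people.id = orders.person_id

Joined rows:
  Ivan Moore (Vienna) bought Part R for $61.91
  Bob Wilson (Vienna) bought Tool P for $55.45
  Ivan Moore (Vienna) bought Tool Q for $172.99
  Bob Wilson (Vienna) bought Part R for $28.8

Total per person:
  Ivan Moore: $234.90
  Bob Wilson: $84.25

Top spender: Ivan Moore ($234.90)

Ivan Moore ($234.90)


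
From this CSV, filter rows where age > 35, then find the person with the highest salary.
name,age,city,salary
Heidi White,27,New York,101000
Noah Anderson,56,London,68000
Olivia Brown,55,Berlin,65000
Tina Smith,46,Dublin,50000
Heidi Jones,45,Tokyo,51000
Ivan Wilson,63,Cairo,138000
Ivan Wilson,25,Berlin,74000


Filter: age > 35
Sort by: salary (descending)

Filtered records (5):
  Ivan Wilson, age 63, salary $138000
  Noah Anderson, age 56, salary $68000
  Olivia Brown, age 55, salary $65000
  Heidi Jones, age 45, salary $51000
  Tina Smith, age 46, salary $50000

Highest salary: Ivan Wilson ($138000)

Ivan Wilson


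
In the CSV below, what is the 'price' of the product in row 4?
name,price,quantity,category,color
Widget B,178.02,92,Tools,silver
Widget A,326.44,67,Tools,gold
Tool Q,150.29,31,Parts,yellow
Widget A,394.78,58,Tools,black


Query: Row 4 ('Widget A'), column 'price'
Value: 394.78

394.78


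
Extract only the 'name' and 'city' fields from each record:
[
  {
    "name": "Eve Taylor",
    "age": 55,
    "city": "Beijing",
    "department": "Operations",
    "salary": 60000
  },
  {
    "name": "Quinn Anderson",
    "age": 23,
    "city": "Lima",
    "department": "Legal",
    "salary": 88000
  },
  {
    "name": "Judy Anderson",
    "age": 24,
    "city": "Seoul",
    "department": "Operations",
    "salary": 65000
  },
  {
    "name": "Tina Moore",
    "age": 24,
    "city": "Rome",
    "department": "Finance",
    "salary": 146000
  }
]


Original: 4 records with fields: name, age, city, department, salary
Keep: ['name', 'city']
Drop: ['age', 'department', 'salary']
Result: 4 records, 2 fields each

[
  {
    "name": "Eve Taylor",
    "city": "Beijing"
  },
  {
    "name": "Quinn Anderson",
    "city": "Lima"
  },
  {
    "name": "Judy Anderson",
    "city": "Seoul"
  },
  {
    "name": "Tina Moore",
    "city": "Rome"
  }
]


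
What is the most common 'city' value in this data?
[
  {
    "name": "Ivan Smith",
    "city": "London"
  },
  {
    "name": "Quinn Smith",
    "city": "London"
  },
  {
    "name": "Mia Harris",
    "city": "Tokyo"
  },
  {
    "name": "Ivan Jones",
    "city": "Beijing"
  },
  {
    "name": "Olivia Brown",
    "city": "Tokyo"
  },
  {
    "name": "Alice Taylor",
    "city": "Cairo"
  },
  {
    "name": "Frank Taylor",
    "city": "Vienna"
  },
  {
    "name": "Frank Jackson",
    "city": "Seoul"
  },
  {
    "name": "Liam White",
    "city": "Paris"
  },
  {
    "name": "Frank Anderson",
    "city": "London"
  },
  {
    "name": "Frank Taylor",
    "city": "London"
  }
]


Counting 'city' values across 11 records:

  London: 4 ####
  Tokyo: 2 ##
  Beijing: 1 #
  Cairo: 1 #
  Vienna: 1 #
  Seoul: 1 #
  Paris: 1 #

Most common: London (4 times)

London (4 times)


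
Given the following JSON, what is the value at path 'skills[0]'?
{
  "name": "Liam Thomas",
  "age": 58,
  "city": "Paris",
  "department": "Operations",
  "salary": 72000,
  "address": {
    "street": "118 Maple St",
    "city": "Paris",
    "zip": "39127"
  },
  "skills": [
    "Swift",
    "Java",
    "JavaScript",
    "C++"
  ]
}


Query: skills[0]
Path: skills -> first element
Value: Swift

Swift


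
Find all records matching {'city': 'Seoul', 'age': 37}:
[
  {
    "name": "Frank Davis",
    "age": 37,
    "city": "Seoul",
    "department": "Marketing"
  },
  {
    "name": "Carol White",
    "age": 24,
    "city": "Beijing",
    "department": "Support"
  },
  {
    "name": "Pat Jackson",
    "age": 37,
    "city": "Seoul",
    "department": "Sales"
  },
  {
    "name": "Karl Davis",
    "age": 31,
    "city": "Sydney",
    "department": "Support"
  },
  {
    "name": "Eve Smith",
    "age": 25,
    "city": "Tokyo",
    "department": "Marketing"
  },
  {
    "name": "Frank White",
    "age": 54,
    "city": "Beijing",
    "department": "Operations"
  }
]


Search criteria: {'city': 'Seoul', 'age': 37}

Checking 6 records:
  Frank Davis: {city: Seoul, age: 37} <-- MATCH
  Carol White: {city: Beijing, age: 24}
  Pat Jackson: {city: Seoul, age: 37} <-- MATCH
  Karl Davis: {city: Sydney, age: 31}
  Eve Smith: {city: Tokyo, age: 25}
  Frank White: {city: Beijing, age: 54}

Matches: ["Frank Davis", "Pat Jackson"]

["Frank Davis", "Pat Jackson"]


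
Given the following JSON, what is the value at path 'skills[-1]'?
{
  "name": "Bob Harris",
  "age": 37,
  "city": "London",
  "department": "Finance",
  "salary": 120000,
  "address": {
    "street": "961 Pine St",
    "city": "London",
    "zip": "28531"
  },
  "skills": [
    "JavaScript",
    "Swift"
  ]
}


Query: skills[-1]
Path: skills -> last element
Value: Swift

Swift


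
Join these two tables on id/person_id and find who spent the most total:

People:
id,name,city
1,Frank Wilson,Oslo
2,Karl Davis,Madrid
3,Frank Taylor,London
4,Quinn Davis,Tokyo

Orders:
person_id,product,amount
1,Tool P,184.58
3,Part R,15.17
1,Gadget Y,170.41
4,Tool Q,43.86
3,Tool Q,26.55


Join on: people.id = orders.person_id

Joined rows:
  Frank Wilson (Oslo) bought Tool P for $184.58
  Frank Taylor (London) bought Part R for $15.17
  Frank Wilson (Oslo) bought Gadget Y for $170.41
  Quinn Davis (Tokyo) bought Tool Q for $43.86
  Frank Taylor (London) bought Tool Q for $26.55

Total per person:
  Frank Wilson: $354.99
  Quinn Davis: $43.86
  Frank Taylor: $41.72

Top spender: Frank Wilson ($354.99)

Frank Wilson ($354.99)


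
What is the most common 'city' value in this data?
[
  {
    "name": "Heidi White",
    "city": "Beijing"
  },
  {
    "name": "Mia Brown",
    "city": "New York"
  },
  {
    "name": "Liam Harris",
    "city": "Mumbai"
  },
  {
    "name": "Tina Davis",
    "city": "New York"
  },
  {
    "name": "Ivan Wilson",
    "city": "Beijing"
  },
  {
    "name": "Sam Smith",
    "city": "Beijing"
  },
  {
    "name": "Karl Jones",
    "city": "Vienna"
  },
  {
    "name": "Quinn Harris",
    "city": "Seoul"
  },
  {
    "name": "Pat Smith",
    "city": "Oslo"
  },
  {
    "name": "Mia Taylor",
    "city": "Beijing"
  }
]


Counting 'city' values across 10 records:

  Beijing: 4 ####
  New York: 2 ##
  Mumbai: 1 #
  Vienna: 1 #
  Seoul: 1 #
  Oslo: 1 #

Most common: Beijing (4 times)

Beijing (4 times)


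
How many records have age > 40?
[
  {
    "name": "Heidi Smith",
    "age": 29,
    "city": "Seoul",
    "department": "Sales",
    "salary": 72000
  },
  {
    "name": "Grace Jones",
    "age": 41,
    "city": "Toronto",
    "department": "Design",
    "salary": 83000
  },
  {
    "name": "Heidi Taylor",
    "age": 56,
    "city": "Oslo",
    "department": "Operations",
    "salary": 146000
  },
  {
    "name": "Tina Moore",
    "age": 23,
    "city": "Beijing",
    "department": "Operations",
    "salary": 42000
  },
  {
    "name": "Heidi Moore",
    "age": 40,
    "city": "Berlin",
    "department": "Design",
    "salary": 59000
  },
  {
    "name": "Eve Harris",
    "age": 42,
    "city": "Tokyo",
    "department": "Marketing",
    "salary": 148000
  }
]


Data: 6 records
Condition: age > 40

Checking each record:
  Heidi Smith: 29
  Grace Jones: 41 MATCH
  Heidi Taylor: 56 MATCH
  Tina Moore: 23
  Heidi Moore: 40
  Eve Harris: 42 MATCH

Count: 3

3


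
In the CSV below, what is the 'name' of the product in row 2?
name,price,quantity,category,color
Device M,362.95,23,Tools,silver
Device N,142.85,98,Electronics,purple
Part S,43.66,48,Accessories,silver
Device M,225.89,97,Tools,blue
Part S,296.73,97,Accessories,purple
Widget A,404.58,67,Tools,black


Query: Row 2 ('Device N'), column 'name'
Value: Device N

Device N


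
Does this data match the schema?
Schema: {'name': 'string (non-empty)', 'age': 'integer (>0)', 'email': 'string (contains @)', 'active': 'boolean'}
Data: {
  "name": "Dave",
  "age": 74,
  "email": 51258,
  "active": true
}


Validating each field against schema:
  name: OK (non-empty string)
  age: OK (positive integer)
  email: FAIL (51258 is not a string)
  active: OK (boolean)

Result: INVALID (1 error: email)

INVALID (1 error: email)


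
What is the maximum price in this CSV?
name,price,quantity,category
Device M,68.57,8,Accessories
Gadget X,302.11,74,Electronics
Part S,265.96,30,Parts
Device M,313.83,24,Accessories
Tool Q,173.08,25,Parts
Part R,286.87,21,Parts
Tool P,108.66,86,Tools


Computing maximum price:
Values: [68.57, 302.11, 265.96, 313.83, 173.08, 286.87, 108.66]
Max = 313.83

313.83


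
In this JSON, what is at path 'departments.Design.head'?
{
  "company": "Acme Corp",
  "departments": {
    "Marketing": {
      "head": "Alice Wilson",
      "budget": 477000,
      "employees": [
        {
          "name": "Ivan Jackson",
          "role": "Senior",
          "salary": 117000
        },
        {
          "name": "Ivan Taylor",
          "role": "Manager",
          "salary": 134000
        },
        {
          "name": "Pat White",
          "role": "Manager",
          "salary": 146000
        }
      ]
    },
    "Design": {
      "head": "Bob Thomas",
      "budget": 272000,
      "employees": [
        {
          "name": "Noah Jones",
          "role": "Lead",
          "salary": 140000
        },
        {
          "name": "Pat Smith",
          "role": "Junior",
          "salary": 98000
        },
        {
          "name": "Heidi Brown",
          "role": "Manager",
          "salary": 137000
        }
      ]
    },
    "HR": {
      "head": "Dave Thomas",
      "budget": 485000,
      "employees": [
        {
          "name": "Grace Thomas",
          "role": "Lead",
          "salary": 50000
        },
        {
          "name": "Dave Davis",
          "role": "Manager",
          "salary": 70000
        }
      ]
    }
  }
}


Path: departments.Design.head

Navigate:
  -> departments
  -> Design
  -> head = 'Bob Thomas'

Bob Thomas


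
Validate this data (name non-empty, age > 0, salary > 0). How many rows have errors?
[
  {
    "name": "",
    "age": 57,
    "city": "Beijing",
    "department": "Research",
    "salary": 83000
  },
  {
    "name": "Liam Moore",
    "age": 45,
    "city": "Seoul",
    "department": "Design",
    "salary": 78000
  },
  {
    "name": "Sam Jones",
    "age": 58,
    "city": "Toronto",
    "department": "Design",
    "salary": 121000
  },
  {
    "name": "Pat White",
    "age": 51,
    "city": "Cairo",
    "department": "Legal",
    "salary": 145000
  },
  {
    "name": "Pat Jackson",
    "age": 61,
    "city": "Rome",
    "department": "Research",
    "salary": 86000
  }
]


Validating 5 records:
Rules: name non-empty, age > 0, salary > 0

  Row 1 (???): empty name
  Row 2 (Liam Moore): OK
  Row 3 (Sam Jones): OK
  Row 4 (Pat White): OK
  Row 5 (Pat Jackson): OK

Total errors: 1

1 errors


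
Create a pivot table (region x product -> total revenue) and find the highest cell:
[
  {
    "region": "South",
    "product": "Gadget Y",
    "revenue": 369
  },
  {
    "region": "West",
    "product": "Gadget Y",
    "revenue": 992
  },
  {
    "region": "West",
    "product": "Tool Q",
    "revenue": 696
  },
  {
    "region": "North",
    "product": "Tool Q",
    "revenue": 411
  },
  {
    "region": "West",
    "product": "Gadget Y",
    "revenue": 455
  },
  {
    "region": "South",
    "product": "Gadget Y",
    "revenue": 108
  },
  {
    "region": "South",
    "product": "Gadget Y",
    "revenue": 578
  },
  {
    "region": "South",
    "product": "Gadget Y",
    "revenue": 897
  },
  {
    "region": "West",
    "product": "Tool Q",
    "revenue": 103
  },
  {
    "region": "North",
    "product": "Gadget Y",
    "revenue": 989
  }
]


Pivot: region (rows) x product (columns) -> total revenue

     Gadget Y      Tool Q      
North          989           411  
South         1952             0  
West          1447           799  

Highest: South / Gadget Y = $1952

South / Gadget Y = $1952


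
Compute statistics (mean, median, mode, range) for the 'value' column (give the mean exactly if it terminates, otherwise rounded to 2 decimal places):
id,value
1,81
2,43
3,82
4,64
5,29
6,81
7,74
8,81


Data: [81, 43, 82, 64, 29, 81, 74, 81]
Count: 8
Sum: 535
Mean: 535/8 = 66.875
Sorted: [29, 43, 64, 74, 81, 81, 81, 82]
Median: 77.5
Mode: 81 (3 times)
Range: 82 - 29 = 53
Min: 29, Max: 82

mean=66.875, median=77.5, mode=81, range=53


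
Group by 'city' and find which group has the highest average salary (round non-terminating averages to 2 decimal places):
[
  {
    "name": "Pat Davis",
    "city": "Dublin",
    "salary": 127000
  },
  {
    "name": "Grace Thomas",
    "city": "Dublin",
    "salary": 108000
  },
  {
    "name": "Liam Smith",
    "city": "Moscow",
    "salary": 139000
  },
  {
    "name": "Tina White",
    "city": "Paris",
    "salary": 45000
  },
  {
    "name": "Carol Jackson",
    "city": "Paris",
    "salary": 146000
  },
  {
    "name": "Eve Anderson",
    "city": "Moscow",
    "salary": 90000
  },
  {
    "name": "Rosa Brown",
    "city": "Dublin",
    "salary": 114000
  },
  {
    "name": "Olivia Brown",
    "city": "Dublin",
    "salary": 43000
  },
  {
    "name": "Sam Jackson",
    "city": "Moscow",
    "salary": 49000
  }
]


Group by: city

Groups:
  Dublin: 4 people, avg salary = 392000/4 = $98000
  Moscow: 3 people, avg salary = 278000/3 ≈ $92666.67
  Paris: 2 people, avg salary = 191000/2 = $95500

Highest average salary: Dublin ($98000)

Dublin ($98000)


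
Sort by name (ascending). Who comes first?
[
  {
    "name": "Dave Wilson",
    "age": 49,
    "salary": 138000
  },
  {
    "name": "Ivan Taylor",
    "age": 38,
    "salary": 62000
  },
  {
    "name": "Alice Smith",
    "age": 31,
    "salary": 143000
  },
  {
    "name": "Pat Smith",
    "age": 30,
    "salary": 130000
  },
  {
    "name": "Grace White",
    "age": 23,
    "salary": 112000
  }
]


Sort by: name (ascending)

Sorted order:
  1. Alice Smith (name = Alice Smith)
  2. Dave Wilson (name = Dave Wilson)
  3. Grace White (name = Grace White)
  4. Ivan Taylor (name = Ivan Taylor)
  5. Pat Smith (name = Pat Smith)

First: Alice Smith

Alice Smith


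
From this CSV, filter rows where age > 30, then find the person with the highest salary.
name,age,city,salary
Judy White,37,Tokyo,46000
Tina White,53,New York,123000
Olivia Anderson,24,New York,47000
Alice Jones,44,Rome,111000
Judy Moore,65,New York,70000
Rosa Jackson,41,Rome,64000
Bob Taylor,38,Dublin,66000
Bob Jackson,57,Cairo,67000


Filter: age > 30
Sort by: salary (descending)

Filtered records (7):
  Tina White, age 53, salary $123000
  Alice Jones, age 44, salary $111000
  Judy Moore, age 65, salary $70000
  Bob Jackson, age 57, salary $67000
  Bob Taylor, age 38, salary $66000
  Rosa Jackson, age 41, salary $64000
  Judy White, age 37, salary $46000

Highest salary: Tina White ($123000)

Tina White


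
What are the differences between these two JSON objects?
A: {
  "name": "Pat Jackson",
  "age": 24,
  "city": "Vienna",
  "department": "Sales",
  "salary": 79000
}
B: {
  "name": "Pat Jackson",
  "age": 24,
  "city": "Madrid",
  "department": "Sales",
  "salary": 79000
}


Comparing each field (in key order):
  name: same
  age: same
  city: DIFFERENT
  department: same
  salary: same
Differences:
  city: Vienna -> Madrid

1 field(s) changed

1 change: city


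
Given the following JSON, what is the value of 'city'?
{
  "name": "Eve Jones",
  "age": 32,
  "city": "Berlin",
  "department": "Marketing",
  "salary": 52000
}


Looking up field 'city'
Value: Berlin

Berlin


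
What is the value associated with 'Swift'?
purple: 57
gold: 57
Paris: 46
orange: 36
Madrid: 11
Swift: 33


Looking up key 'Swift'
Value: 33

33


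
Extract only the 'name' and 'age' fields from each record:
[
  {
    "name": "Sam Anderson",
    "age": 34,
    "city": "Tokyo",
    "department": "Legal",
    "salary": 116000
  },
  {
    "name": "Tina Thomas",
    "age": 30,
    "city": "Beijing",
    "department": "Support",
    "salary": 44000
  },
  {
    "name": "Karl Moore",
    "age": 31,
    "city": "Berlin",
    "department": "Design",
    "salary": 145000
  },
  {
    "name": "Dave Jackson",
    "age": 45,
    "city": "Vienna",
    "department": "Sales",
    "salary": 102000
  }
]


Original: 4 records with fields: name, age, city, department, salary
Keep: ['name', 'age']
Drop: ['city', 'department', 'salary']
Result: 4 records, 2 fields each

[
  {
    "name": "Sam Anderson",
    "age": 34
  },
  {
    "name": "Tina Thomas",
    "age": 30
  },
  {
    "name": "Karl Moore",
    "age": 31
  },
  {
    "name": "Dave Jackson",
    "age": 45
  }
]


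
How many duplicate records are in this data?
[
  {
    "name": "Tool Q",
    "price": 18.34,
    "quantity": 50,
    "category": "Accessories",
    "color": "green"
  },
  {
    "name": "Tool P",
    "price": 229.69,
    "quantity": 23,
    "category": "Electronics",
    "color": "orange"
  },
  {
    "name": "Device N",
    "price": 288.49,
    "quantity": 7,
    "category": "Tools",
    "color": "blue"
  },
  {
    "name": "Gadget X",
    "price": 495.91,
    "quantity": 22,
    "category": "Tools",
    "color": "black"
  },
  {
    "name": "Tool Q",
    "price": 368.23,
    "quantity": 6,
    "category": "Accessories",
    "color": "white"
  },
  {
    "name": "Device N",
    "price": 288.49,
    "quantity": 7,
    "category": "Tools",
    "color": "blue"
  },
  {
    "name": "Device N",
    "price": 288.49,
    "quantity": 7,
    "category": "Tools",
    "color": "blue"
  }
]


Checking 7 records for duplicates:

  Row 1: Tool Q ($18.34, qty 50)
  Row 2: Tool P ($229.69, qty 23)
  Row 3: Device N ($288.49, qty 7)
  Row 4: Gadget X ($495.91, qty 22)
  Row 5: Tool Q ($368.23, qty 6)
  Row 6: Device N ($288.49, qty 7) <-- DUPLICATE
  Row 7: Device N ($288.49, qty 7) <-- DUPLICATE

Duplicates found: 2
Unique records: 5

2 duplicates, 5 unique


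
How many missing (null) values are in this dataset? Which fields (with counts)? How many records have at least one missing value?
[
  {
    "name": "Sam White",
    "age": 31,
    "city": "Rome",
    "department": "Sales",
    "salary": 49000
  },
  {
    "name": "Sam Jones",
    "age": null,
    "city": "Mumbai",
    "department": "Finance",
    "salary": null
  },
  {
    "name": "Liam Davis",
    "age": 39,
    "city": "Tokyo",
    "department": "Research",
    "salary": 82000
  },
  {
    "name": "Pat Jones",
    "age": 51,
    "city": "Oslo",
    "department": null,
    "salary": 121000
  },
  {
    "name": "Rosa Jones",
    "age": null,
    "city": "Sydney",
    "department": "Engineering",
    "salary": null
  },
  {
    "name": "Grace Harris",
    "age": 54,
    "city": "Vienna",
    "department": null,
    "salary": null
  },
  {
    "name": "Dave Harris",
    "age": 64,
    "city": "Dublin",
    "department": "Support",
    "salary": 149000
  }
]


Checking for missing (null) values in 7 records:

  Sam White: complete
  Sam Jones: age, salary
  Liam Davis: complete
  Pat Jones: department
  Rosa Jones: age, salary
  Grace Harris: department, salary
  Dave Harris: complete

Per field:
  name: 0 missing
  age: 2 missing
  city: 0 missing
  department: 2 missing
  salary: 3 missing

Total missing values: 7
Records with any missing: 4

7 missing values (age: 2, department: 2, salary: 3); 4 incomplete records


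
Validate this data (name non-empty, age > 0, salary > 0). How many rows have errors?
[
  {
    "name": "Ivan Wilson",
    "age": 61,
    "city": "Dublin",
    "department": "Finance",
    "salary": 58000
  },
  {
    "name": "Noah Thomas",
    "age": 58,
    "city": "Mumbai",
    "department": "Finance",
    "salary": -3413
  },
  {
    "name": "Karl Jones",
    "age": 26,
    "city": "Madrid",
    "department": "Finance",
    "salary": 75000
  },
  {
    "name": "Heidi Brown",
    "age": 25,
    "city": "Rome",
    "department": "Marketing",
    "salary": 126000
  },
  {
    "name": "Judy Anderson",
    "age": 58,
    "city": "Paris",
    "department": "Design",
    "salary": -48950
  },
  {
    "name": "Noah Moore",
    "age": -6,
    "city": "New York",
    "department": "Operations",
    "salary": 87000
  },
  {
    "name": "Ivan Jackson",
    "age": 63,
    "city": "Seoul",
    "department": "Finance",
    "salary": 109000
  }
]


Validating 7 records:
Rules: name non-empty, age > 0, salary > 0

  Row 1 (Ivan Wilson): OK
  Row 2 (Noah Thomas): negative salary: -3413
  Row 3 (Karl Jones): OK
  Row 4 (Heidi Brown): OK
  Row 5 (Judy Anderson): negative salary: -48950
  Row 6 (Noah Moore): negative age: -6
  Row 7 (Ivan Jackson): OK

Total errors: 3

3 errors


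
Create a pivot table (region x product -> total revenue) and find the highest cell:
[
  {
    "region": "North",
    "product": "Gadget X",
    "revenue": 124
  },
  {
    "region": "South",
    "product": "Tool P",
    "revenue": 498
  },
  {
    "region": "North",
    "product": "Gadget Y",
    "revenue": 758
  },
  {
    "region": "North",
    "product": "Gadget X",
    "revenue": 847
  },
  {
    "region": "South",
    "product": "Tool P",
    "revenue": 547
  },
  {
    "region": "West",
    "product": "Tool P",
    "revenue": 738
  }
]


Pivot: region (rows) x product (columns) -> total revenue

     Gadget X      Gadget Y      Tool P      
North          971           758             0  
South            0             0          1045  
West             0             0           738  

Highest: South / Tool P = $1045

South / Tool P = $1045


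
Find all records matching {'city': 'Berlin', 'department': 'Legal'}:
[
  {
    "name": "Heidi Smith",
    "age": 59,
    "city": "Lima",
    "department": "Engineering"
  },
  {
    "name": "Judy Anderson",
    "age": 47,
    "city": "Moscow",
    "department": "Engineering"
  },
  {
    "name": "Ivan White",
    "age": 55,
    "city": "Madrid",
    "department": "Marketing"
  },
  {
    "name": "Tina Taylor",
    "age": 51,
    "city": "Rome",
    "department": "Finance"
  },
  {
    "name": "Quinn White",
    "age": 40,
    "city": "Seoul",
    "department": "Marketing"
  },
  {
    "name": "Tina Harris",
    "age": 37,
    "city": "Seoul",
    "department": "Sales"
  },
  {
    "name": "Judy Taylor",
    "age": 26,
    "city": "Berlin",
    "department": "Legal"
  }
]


Search criteria: {'city': 'Berlin', 'department': 'Legal'}

Checking 7 records:
  Heidi Smith: {city: Lima, department: Engineering}
  Judy Anderson: {city: Moscow, department: Engineering}
  Ivan White: {city: Madrid, department: Marketing}
  Tina Taylor: {city: Rome, department: Finance}
  Quinn White: {city: Seoul, department: Marketing}
  Tina Harris: {city: Seoul, department: Sales}
  Judy Taylor: {city: Berlin, department: Legal} <-- MATCH

Matches: ["Judy Taylor"]

["Judy Taylor"]


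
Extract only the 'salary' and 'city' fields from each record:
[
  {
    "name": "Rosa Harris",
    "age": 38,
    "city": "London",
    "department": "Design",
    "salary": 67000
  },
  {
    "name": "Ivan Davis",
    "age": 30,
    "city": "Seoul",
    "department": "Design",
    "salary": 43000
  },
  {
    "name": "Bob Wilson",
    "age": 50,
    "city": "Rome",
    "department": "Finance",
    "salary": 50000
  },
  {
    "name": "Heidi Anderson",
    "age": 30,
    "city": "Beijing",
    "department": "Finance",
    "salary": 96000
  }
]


Original: 4 records with fields: name, age, city, department, salary
Keep: ['salary', 'city']
Drop: ['name', 'age', 'department']
Result: 4 records, 2 fields each

[
  {
    "salary": 67000,
    "city": "London"
  },
  {
    "salary": 43000,
    "city": "Seoul"
  },
  {
    "salary": 50000,
    "city": "Rome"
  },
  {
    "salary": 96000,
    "city": "Beijing"
  }
]


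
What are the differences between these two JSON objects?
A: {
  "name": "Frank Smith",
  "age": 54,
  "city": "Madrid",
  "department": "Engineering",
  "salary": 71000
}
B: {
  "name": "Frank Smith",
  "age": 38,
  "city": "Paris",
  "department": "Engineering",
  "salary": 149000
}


Comparing each field (in key order):
  name: same
  age: DIFFERENT
  city: DIFFERENT
  department: same
  salary: DIFFERENT
Differences:
  age: 54 -> 38
  city: Madrid -> Paris
  salary: 71000 -> 149000

3 field(s) changed

3 changes: age, city, salary


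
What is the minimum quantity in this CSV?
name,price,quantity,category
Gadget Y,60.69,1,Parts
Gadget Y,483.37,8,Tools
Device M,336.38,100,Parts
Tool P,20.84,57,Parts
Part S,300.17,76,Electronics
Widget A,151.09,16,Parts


Computing minimum quantity:
Values: [1, 8, 100, 57, 76, 16]
Min = 1

1


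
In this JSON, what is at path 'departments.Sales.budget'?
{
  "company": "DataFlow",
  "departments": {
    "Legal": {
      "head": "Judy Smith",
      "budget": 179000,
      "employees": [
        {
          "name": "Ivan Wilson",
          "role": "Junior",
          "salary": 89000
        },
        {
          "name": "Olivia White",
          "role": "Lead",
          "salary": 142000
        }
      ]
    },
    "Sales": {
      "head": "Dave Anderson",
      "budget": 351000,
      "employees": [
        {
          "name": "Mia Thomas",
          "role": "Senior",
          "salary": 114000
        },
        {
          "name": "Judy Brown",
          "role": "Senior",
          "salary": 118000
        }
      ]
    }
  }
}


Path: departments.Sales.budget

Navigate:
  -> departments
  -> Sales
  -> budget = 351000

351000


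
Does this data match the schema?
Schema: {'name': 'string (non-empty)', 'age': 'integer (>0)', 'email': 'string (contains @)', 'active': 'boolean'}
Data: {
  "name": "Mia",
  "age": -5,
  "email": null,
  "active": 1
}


Validating each field against schema:
  name: OK (non-empty string)
  age: FAIL (-5 is not > 0)
  email: FAIL (null is not a string)
  active: FAIL (1 is not a boolean)

Result: INVALID (3 errors: age, email, active)

INVALID (3 errors: age, email, active)


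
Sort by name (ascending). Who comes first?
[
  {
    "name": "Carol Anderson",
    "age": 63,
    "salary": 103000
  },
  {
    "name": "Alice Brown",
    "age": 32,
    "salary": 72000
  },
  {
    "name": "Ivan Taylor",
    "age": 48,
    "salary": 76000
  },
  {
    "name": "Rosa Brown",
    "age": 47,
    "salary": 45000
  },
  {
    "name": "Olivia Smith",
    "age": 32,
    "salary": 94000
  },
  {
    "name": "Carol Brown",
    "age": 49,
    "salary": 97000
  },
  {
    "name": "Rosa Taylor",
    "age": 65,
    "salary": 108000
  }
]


Sort by: name (ascending)

Sorted order:
  1. Alice Brown (name = Alice Brown)
  2. Carol Anderson (name = Carol Anderson)
  3. Carol Brown (name = Carol Brown)
  4. Ivan Taylor (name = Ivan Taylor)
  5. Olivia Smith (name = Olivia Smith)
  6. Rosa Brown (name = Rosa Brown)
  7. Rosa Taylor (name = Rosa Taylor)

First: Alice Brown

Alice Brown


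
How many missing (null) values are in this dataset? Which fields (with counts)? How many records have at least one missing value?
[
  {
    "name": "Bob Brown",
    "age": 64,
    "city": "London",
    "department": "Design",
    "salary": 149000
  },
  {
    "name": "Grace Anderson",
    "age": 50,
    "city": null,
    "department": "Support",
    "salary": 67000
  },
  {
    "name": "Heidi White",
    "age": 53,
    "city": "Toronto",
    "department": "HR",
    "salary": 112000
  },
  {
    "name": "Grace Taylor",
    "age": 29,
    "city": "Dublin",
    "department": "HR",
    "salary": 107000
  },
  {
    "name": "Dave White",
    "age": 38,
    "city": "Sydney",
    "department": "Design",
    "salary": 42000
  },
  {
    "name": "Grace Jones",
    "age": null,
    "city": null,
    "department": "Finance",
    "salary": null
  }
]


Checking for missing (null) values in 6 records:

  Bob Brown: complete
  Grace Anderson: city
  Heidi White: complete
  Grace Taylor: complete
  Dave White: complete
  Grace Jones: age, city, salary

Per field:
  name: 0 missing
  age: 1 missing
  city: 2 missing
  department: 0 missing
  salary: 1 missing

Total missing values: 4
Records with any missing: 2

4 missing values (age: 1, city: 2, salary: 1); 2 incomplete records


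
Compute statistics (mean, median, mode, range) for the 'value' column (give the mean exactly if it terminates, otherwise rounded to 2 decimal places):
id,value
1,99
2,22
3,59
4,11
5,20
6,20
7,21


Data: [99, 22, 59, 11, 20, 20, 21]
Count: 7
Sum: 252
Mean: 252/7 = 36
Sorted: [11, 20, 20, 21, 22, 59, 99]
Median: 21.0
Mode: 20 (2 times)
Range: 99 - 11 = 88
Min: 11, Max: 99

mean=36, median=21.0, mode=20, range=88
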